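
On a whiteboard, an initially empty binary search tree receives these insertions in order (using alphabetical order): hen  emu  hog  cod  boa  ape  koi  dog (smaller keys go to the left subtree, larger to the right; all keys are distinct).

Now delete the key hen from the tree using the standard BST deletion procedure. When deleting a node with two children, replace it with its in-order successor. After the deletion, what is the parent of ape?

boa

Insert hen: tree is empty, so hen becomes the root.
Insert emu: emu < hen → go left. Place as left child of hen.
Insert hog: hog > hen → go right. Place as right child of hen.
Insert cod: cod < hen → go left; cod < emu → go left. Place as left child of emu.
Insert boa: boa < hen → go left; boa < emu → go left; boa < cod → go left. Place as left child of cod.
Insert ape: ape < hen → go left; ape < emu → go left; ape < cod → go left; ape < boa → go left. Place as left child of boa.
Insert koi: koi > hen → go right; koi > hog → go right. Place as right child of hog.
Insert dog: dog < hen → go left; dog < emu → go left; dog > cod → go right. Place as right child of cod.

Delete hen (two children — replace with in-order successor).
After deletion, ape's parent is boa.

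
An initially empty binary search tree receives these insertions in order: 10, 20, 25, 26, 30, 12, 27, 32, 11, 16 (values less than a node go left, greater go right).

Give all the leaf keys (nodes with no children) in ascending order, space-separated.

11 16 27 32

Insert 10: tree is empty, so 10 becomes the root.
Insert 20: 20 > 10 → go right. Place as right child of 10.
Insert 25: 25 > 10 → go right; 25 > 20 → go right. Place as right child of 20.
Insert 26: 26 > 10 → go right; 26 > 20 → go right; 26 > 25 → go right. Place as right child of 25.
Insert 30: 30 > 10 → go right; 30 > 20 → go right; 30 > 25 → go right; 30 > 26 → go right. Place as right child of 26.
Insert 12: 12 > 10 → go right; 12 < 20 → go left. Place as left child of 20.
Insert 27: 27 > 10 → go right; 27 > 20 → go right; 27 > 25 → go right; 27 > 26 → go right; 27 < 30 → go left. Place as left child of 30.
Insert 32: 32 > 10 → go right; 32 > 20 → go right; 32 > 25 → go right; 32 > 26 → go right; 32 > 30 → go right. Place as right child of 30.
Insert 11: 11 > 10 → go right; 11 < 20 → go left; 11 < 12 → go left. Place as left child of 12.
Insert 16: 16 > 10 → go right; 16 < 20 → go left; 16 > 12 → go right. Place as right child of 12.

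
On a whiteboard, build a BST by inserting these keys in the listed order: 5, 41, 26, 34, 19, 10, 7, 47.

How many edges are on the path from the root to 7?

Insert 5: tree is empty, so 5 becomes the root.
Insert 41: 41 > 5 → go right. Place as right child of 5.
Insert 26: 26 > 5 → go right; 26 < 41 → go left. Place as left child of 41.
Insert 34: 34 > 5 → go right; 34 < 41 → go left; 34 > 26 → go right. Place as right child of 26.
Insert 19: 19 > 5 → go right; 19 < 41 → go left; 19 < 26 → go left. Place as left child of 26.
Insert 10: 10 > 5 → go right; 10 < 41 → go left; 10 < 26 → go left; 10 < 19 → go left. Place as left child of 19.
Insert 7: 7 > 5 → go right; 7 < 41 → go left; 7 < 26 → go left; 7 < 19 → go left; 7 < 10 → go left. Place as left child of 10.
Insert 47: 47 > 5 → go right; 47 > 41 → go right. Place as right child of 41.

Path to 7: 5 → 41 → 26 → 19 → 10 → 7, which is 5 edges.

5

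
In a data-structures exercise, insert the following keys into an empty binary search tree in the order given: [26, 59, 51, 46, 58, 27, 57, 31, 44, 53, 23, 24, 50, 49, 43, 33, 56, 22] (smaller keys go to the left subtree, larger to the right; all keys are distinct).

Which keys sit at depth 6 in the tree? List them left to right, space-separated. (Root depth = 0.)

Resulting structure (node: left, right):
  26: L=23, R=59
  59: L=51, R=–
  51: L=46, R=58
  46: L=27, R=50
  58: L=57, R=–
  27: L=–, R=31
  57: L=53, R=–
  31: L=–, R=44
  44: L=43, R=–
  53: L=–, R=56
  23: L=22, R=24
  24: L=–, R=–
  50: L=49, R=–
  49: L=–, R=–
  43: L=33, R=–
  33: L=–, R=–
  56: L=–, R=–
  22: L=–, R=–

44 56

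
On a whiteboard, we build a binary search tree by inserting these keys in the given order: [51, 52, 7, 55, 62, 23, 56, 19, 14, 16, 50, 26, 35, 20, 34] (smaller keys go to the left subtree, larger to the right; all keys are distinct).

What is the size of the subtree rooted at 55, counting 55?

51: root
52: right child of 51 (depth 1)
7: left child of 51 (depth 1)
55: right child of 52 (depth 2)
62: right child of 55 (depth 3)
23: right child of 7 (depth 2)
56: left child of 62 (depth 4)
19: left child of 23 (depth 3)
14: left child of 19 (depth 4)
16: right child of 14 (depth 5)
50: right child of 23 (depth 3)
26: left child of 50 (depth 4)
35: right child of 26 (depth 5)
20: right child of 19 (depth 4)
34: left child of 35 (depth 6)

Subtree rooted at 55 contains: 55, 62, 56 — 3 nodes.

3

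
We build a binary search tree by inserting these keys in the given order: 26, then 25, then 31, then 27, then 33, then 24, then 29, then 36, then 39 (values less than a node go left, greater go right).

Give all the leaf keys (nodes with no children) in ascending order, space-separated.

Insert 26: tree is empty, so 26 becomes the root.
Insert 25: 25 < 26 → go left. Place as left child of 26.
Insert 31: 31 > 26 → go right. Place as right child of 26.
Insert 27: 27 > 26 → go right; 27 < 31 → go left. Place as left child of 31.
Insert 33: 33 > 26 → go right; 33 > 31 → go right. Place as right child of 31.
Insert 24: 24 < 26 → go left; 24 < 25 → go left. Place as left child of 25.
Insert 29: 29 > 26 → go right; 29 < 31 → go left; 29 > 27 → go right. Place as right child of 27.
Insert 36: 36 > 26 → go right; 36 > 31 → go right; 36 > 33 → go right. Place as right child of 33.
Insert 39: 39 > 26 → go right; 39 > 31 → go right; 39 > 33 → go right; 39 > 36 → go right. Place as right child of 36.

24 29 39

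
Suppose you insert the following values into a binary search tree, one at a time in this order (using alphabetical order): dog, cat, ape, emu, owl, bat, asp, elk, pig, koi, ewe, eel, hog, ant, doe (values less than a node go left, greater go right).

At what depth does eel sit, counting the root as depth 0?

3

dog: root
cat: left child of dog (depth 1)
ape: left child of cat (depth 2)
emu: right child of dog (depth 1)
owl: right child of emu (depth 2)
bat: right child of ape (depth 3)
asp: left child of bat (depth 4)
elk: left child of emu (depth 2)
pig: right child of owl (depth 3)
koi: left child of owl (depth 3)
ewe: left child of koi (depth 4)
eel: left child of elk (depth 3)
hog: right child of ewe (depth 5)
ant: left child of ape (depth 3)
doe: right child of cat (depth 2)

Path to eel: dog → emu → elk → eel, which is 3 edges.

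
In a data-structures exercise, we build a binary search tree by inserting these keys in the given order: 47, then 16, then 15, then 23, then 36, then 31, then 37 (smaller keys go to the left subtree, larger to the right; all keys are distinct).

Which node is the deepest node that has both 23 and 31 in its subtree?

23

Insert 47: tree is empty, so 47 becomes the root.
Insert 16: 16 < 47 → go left. Place as left child of 47.
Insert 15: 15 < 47 → go left; 15 < 16 → go left. Place as left child of 16.
Insert 23: 23 < 47 → go left; 23 > 16 → go right. Place as right child of 16.
Insert 36: 36 < 47 → go left; 36 > 16 → go right; 36 > 23 → go right. Place as right child of 23.
Insert 31: 31 < 47 → go left; 31 > 16 → go right; 31 > 23 → go right; 31 < 36 → go left. Place as left child of 36.
Insert 37: 37 < 47 → go left; 37 > 16 → go right; 37 > 23 → go right; 37 > 36 → go right. Place as right child of 36.

Path to 23: 47 → 16 → 23
Path to 31: 47 → 16 → 23 → 36 → 31
23 lies on both paths and is an ancestor of the other node.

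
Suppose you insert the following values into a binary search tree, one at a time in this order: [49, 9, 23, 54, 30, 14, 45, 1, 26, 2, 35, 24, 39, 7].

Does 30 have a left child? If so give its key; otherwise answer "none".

26

Insert 49: tree is empty, so 49 becomes the root.
Insert 9: 9 < 49 → go left. Place as left child of 49.
Insert 23: 23 < 49 → go left; 23 > 9 → go right. Place as right child of 9.
Insert 54: 54 > 49 → go right. Place as right child of 49.
Insert 30: 30 < 49 → go left; 30 > 9 → go right; 30 > 23 → go right. Place as right child of 23.
Insert 14: 14 < 49 → go left; 14 > 9 → go right; 14 < 23 → go left. Place as left child of 23.
Insert 45: 45 < 49 → go left; 45 > 9 → go right; 45 > 23 → go right; 45 > 30 → go right. Place as right child of 30.
Insert 1: 1 < 49 → go left; 1 < 9 → go left. Place as left child of 9.
Insert 26: 26 < 49 → go left; 26 > 9 → go right; 26 > 23 → go right; 26 < 30 → go left. Place as left child of 30.
Insert 2: 2 < 49 → go left; 2 < 9 → go left; 2 > 1 → go right. Place as right child of 1.
Insert 35: 35 < 49 → go left; 35 > 9 → go right; 35 > 23 → go right; 35 > 30 → go right; 35 < 45 → go left. Place as left child of 45.
Insert 24: 24 < 49 → go left; 24 > 9 → go right; 24 > 23 → go right; 24 < 30 → go left; 24 < 26 → go left. Place as left child of 26.
Insert 39: 39 < 49 → go left; 39 > 9 → go right; 39 > 23 → go right; 39 > 30 → go right; 39 < 45 → go left; 39 > 35 → go right. Place as right child of 35.
Insert 7: 7 < 49 → go left; 7 < 9 → go left; 7 > 1 → go right; 7 > 2 → go right. Place as right child of 2.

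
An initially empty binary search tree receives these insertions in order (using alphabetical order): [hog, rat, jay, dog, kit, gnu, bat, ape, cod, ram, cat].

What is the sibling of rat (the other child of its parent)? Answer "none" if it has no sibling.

dog

Insert hog: tree is empty, so hog becomes the root.
Insert rat: rat > hog → go right. Place as right child of hog.
Insert jay: jay > hog → go right; jay < rat → go left. Place as left child of rat.
Insert dog: dog < hog → go left. Place as left child of hog.
Insert kit: kit > hog → go right; kit < rat → go left; kit > jay → go right. Place as right child of jay.
Insert gnu: gnu < hog → go left; gnu > dog → go right. Place as right child of dog.
Insert bat: bat < hog → go left; bat < dog → go left. Place as left child of dog.
Insert ape: ape < hog → go left; ape < dog → go left; ape < bat → go left. Place as left child of bat.
Insert cod: cod < hog → go left; cod < dog → go left; cod > bat → go right. Place as right child of bat.
Insert ram: ram > hog → go right; ram < rat → go left; ram > jay → go right; ram > kit → go right. Place as right child of kit.
Insert cat: cat < hog → go left; cat < dog → go left; cat > bat → go right; cat < cod → go left. Place as left child of cod.

rat's parent is hog; the other child of hog is dog.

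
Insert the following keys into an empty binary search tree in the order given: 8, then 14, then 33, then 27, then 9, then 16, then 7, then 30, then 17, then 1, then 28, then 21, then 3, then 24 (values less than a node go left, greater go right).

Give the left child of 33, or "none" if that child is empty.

Resulting structure (node: left, right):
  8: L=7, R=14
  14: L=9, R=33
  33: L=27, R=–
  27: L=16, R=30
  9: L=–, R=–
  16: L=–, R=17
  7: L=1, R=–
  30: L=28, R=–
  17: L=–, R=21
  1: L=–, R=3
  28: L=–, R=–
  21: L=–, R=24
  3: L=–, R=–
  24: L=–, R=–

27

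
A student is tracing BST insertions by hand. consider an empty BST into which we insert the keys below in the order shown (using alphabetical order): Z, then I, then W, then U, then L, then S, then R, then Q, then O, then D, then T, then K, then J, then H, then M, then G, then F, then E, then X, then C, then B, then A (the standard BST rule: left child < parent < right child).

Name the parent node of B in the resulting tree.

Insert Z: tree is empty, so Z becomes the root.
Insert I: I < Z → go left. Place as left child of Z.
Insert W: W < Z → go left; W > I → go right. Place as right child of I.
Insert U: U < Z → go left; U > I → go right; U < W → go left. Place as left child of W.
Insert L: L < Z → go left; L > I → go right; L < W → go left; L < U → go left. Place as left child of U.
Insert S: S < Z → go left; S > I → go right; S < W → go left; S < U → go left; S > L → go right. Place as right child of L.
Insert R: R < Z → go left; R > I → go right; R < W → go left; R < U → go left; R > L → go right; R < S → go left. Place as left child of S.
Insert Q: Q < Z → go left; Q > I → go right; Q < W → go left; Q < U → go left; Q > L → go right; Q < S → go left; Q < R → go left. Place as left child of R.
Insert O: O < Z → go left; O > I → go right; O < W → go left; O < U → go left; O > L → go right; O < S → go left; O < R → go left; O < Q → go left. Place as left child of Q.
Insert D: D < Z → go left; D < I → go left. Place as left child of I.
Insert T: T < Z → go left; T > I → go right; T < W → go left; T < U → go left; T > L → go right; T > S → go right. Place as right child of S.
Insert K: K < Z → go left; K > I → go right; K < W → go left; K < U → go left; K < L → go left. Place as left child of L.
Insert J: J < Z → go left; J > I → go right; J < W → go left; J < U → go left; J < L → go left; J < K → go left. Place as left child of K.
Insert H: H < Z → go left; H < I → go left; H > D → go right. Place as right child of D.
Insert M: M < Z → go left; M > I → go right; M < W → go left; M < U → go left; M > L → go right; M < S → go left; M < R → go left; M < Q → go left; M < O → go left. Place as left child of O.
Insert G: G < Z → go left; G < I → go left; G > D → go right; G < H → go left. Place as left child of H.
Insert F: F < Z → go left; F < I → go left; F > D → go right; F < H → go left; F < G → go left. Place as left child of G.
Insert E: E < Z → go left; E < I → go left; E > D → go right; E < H → go left; E < G → go left; E < F → go left. Place as left child of F.
Insert X: X < Z → go left; X > I → go right; X > W → go right. Place as right child of W.
Insert C: C < Z → go left; C < I → go left; C < D → go left. Place as left child of D.
Insert B: B < Z → go left; B < I → go left; B < D → go left; B < C → go left. Place as left child of C.
Insert A: A < Z → go left; A < I → go left; A < D → go left; A < C → go left; A < B → go left. Place as left child of B.

C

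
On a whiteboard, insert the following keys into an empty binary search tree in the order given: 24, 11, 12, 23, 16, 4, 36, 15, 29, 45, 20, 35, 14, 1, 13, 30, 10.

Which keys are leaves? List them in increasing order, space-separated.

24: root
11: left child of 24 (depth 1)
12: right child of 11 (depth 2)
23: right child of 12 (depth 3)
16: left child of 23 (depth 4)
4: left child of 11 (depth 2)
36: right child of 24 (depth 1)
15: left child of 16 (depth 5)
29: left child of 36 (depth 2)
45: right child of 36 (depth 2)
20: right child of 16 (depth 5)
35: right child of 29 (depth 3)
14: left child of 15 (depth 6)
1: left child of 4 (depth 3)
13: left child of 14 (depth 7)
30: left child of 35 (depth 4)
10: right child of 4 (depth 3)

1 10 13 20 30 45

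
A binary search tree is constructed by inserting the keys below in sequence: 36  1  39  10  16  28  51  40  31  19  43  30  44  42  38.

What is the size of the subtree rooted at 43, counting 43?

3

Insert 36: tree is empty, so 36 becomes the root.
Insert 1: 1 < 36 → go left. Place as left child of 36.
Insert 39: 39 > 36 → go right. Place as right child of 36.
Insert 10: 10 < 36 → go left; 10 > 1 → go right. Place as right child of 1.
Insert 16: 16 < 36 → go left; 16 > 1 → go right; 16 > 10 → go right. Place as right child of 10.
Insert 28: 28 < 36 → go left; 28 > 1 → go right; 28 > 10 → go right; 28 > 16 → go right. Place as right child of 16.
Insert 51: 51 > 36 → go right; 51 > 39 → go right. Place as right child of 39.
Insert 40: 40 > 36 → go right; 40 > 39 → go right; 40 < 51 → go left. Place as left child of 51.
Insert 31: 31 < 36 → go left; 31 > 1 → go right; 31 > 10 → go right; 31 > 16 → go right; 31 > 28 → go right. Place as right child of 28.
Insert 19: 19 < 36 → go left; 19 > 1 → go right; 19 > 10 → go right; 19 > 16 → go right; 19 < 28 → go left. Place as left child of 28.
Insert 43: 43 > 36 → go right; 43 > 39 → go right; 43 < 51 → go left; 43 > 40 → go right. Place as right child of 40.
Insert 30: 30 < 36 → go left; 30 > 1 → go right; 30 > 10 → go right; 30 > 16 → go right; 30 > 28 → go right; 30 < 31 → go left. Place as left child of 31.
Insert 44: 44 > 36 → go right; 44 > 39 → go right; 44 < 51 → go left; 44 > 40 → go right; 44 > 43 → go right. Place as right child of 43.
Insert 42: 42 > 36 → go right; 42 > 39 → go right; 42 < 51 → go left; 42 > 40 → go right; 42 < 43 → go left. Place as left child of 43.
Insert 38: 38 > 36 → go right; 38 < 39 → go left. Place as left child of 39.

Subtree rooted at 43 contains: 43, 42, 44 — 3 nodes.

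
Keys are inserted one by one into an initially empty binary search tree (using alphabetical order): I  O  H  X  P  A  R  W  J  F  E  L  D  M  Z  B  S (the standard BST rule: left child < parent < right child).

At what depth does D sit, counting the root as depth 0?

I: root
O: right child of I (depth 1)
H: left child of I (depth 1)
X: right child of O (depth 2)
P: left child of X (depth 3)
A: left child of H (depth 2)
R: right child of P (depth 4)
W: right child of R (depth 5)
J: left child of O (depth 2)
F: right child of A (depth 3)
E: left child of F (depth 4)
L: right child of J (depth 3)
D: left child of E (depth 5)
M: right child of L (depth 4)
Z: right child of X (depth 3)
B: left child of D (depth 6)
S: left child of W (depth 6)

Path to D: I → H → A → F → E → D, which is 5 edges.

5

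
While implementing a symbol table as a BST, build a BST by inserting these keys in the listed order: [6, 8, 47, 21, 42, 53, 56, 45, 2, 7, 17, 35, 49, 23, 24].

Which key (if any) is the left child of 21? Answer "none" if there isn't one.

17

Insert 6: tree is empty, so 6 becomes the root.
Insert 8: 8 > 6 → go right. Place as right child of 6.
Insert 47: 47 > 6 → go right; 47 > 8 → go right. Place as right child of 8.
Insert 21: 21 > 6 → go right; 21 > 8 → go right; 21 < 47 → go left. Place as left child of 47.
Insert 42: 42 > 6 → go right; 42 > 8 → go right; 42 < 47 → go left; 42 > 21 → go right. Place as right child of 21.
Insert 53: 53 > 6 → go right; 53 > 8 → go right; 53 > 47 → go right. Place as right child of 47.
Insert 56: 56 > 6 → go right; 56 > 8 → go right; 56 > 47 → go right; 56 > 53 → go right. Place as right child of 53.
Insert 45: 45 > 6 → go right; 45 > 8 → go right; 45 < 47 → go left; 45 > 21 → go right; 45 > 42 → go right. Place as right child of 42.
Insert 2: 2 < 6 → go left. Place as left child of 6.
Insert 7: 7 > 6 → go right; 7 < 8 → go left. Place as left child of 8.
Insert 17: 17 > 6 → go right; 17 > 8 → go right; 17 < 47 → go left; 17 < 21 → go left. Place as left child of 21.
Insert 35: 35 > 6 → go right; 35 > 8 → go right; 35 < 47 → go left; 35 > 21 → go right; 35 < 42 → go left. Place as left child of 42.
Insert 49: 49 > 6 → go right; 49 > 8 → go right; 49 > 47 → go right; 49 < 53 → go left. Place as left child of 53.
Insert 23: 23 > 6 → go right; 23 > 8 → go right; 23 < 47 → go left; 23 > 21 → go right; 23 < 42 → go left; 23 < 35 → go left. Place as left child of 35.
Insert 24: 24 > 6 → go right; 24 > 8 → go right; 24 < 47 → go left; 24 > 21 → go right; 24 < 42 → go left; 24 < 35 → go left; 24 > 23 → go right. Place as right child of 23.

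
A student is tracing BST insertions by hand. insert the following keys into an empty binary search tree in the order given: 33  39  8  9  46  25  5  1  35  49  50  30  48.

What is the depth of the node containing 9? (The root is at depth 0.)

2

Insert 33: tree is empty, so 33 becomes the root.
Insert 39: 39 > 33 → go right. Place as right child of 33.
Insert 8: 8 < 33 → go left. Place as left child of 33.
Insert 9: 9 < 33 → go left; 9 > 8 → go right. Place as right child of 8.
Insert 46: 46 > 33 → go right; 46 > 39 → go right. Place as right child of 39.
Insert 25: 25 < 33 → go left; 25 > 8 → go right; 25 > 9 → go right. Place as right child of 9.
Insert 5: 5 < 33 → go left; 5 < 8 → go left. Place as left child of 8.
Insert 1: 1 < 33 → go left; 1 < 8 → go left; 1 < 5 → go left. Place as left child of 5.
Insert 35: 35 > 33 → go right; 35 < 39 → go left. Place as left child of 39.
Insert 49: 49 > 33 → go right; 49 > 39 → go right; 49 > 46 → go right. Place as right child of 46.
Insert 50: 50 > 33 → go right; 50 > 39 → go right; 50 > 46 → go right; 50 > 49 → go right. Place as right child of 49.
Insert 30: 30 < 33 → go left; 30 > 8 → go right; 30 > 9 → go right; 30 > 25 → go right. Place as right child of 25.
Insert 48: 48 > 33 → go right; 48 > 39 → go right; 48 > 46 → go right; 48 < 49 → go left. Place as left child of 49.

Path to 9: 33 → 8 → 9, which is 2 edges.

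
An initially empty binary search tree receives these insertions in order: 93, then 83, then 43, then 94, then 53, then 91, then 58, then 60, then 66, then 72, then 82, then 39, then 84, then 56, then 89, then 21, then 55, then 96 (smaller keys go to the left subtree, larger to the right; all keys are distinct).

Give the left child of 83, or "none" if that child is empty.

Resulting structure (node: left, right):
  93: L=83, R=94
  83: L=43, R=91
  43: L=39, R=53
  94: L=–, R=96
  53: L=–, R=58
  91: L=84, R=–
  58: L=56, R=60
  60: L=–, R=66
  66: L=–, R=72
  72: L=–, R=82
  82: L=–, R=–
  39: L=21, R=–
  84: L=–, R=89
  56: L=55, R=–
  89: L=–, R=–
  21: L=–, R=–
  55: L=–, R=–
  96: L=–, R=–

43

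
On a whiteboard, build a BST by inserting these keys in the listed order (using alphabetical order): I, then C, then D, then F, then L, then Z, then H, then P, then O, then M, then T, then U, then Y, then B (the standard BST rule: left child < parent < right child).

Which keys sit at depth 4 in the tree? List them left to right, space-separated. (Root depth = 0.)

H O T

Insert I: tree is empty, so I becomes the root.
Insert C: C < I → go left. Place as left child of I.
Insert D: D < I → go left; D > C → go right. Place as right child of C.
Insert F: F < I → go left; F > C → go right; F > D → go right. Place as right child of D.
Insert L: L > I → go right. Place as right child of I.
Insert Z: Z > I → go right; Z > L → go right. Place as right child of L.
Insert H: H < I → go left; H > C → go right; H > D → go right; H > F → go right. Place as right child of F.
Insert P: P > I → go right; P > L → go right; P < Z → go left. Place as left child of Z.
Insert O: O > I → go right; O > L → go right; O < Z → go left; O < P → go left. Place as left child of P.
Insert M: M > I → go right; M > L → go right; M < Z → go left; M < P → go left; M < O → go left. Place as left child of O.
Insert T: T > I → go right; T > L → go right; T < Z → go left; T > P → go right. Place as right child of P.
Insert U: U > I → go right; U > L → go right; U < Z → go left; U > P → go right; U > T → go right. Place as right child of T.
Insert Y: Y > I → go right; Y > L → go right; Y < Z → go left; Y > P → go right; Y > T → go right; Y > U → go right. Place as right child of U.
Insert B: B < I → go left; B < C → go left. Place as left child of C.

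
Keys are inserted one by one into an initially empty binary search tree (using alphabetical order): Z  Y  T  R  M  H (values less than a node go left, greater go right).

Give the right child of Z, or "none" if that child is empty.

none

Resulting structure (node: left, right):
  Z: L=Y, R=–
  Y: L=T, R=–
  T: L=R, R=–
  R: L=M, R=–
  M: L=H, R=–
  H: L=–, R=–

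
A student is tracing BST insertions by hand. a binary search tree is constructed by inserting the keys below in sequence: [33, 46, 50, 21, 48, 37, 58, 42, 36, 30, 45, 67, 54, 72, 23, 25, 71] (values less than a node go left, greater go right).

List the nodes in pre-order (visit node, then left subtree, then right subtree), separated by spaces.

33 21 30 23 25 46 37 36 42 45 50 48 58 54 67 72 71

Insert 33: tree is empty, so 33 becomes the root.
Insert 46: 46 > 33 → go right. Place as right child of 33.
Insert 50: 50 > 33 → go right; 50 > 46 → go right. Place as right child of 46.
Insert 21: 21 < 33 → go left. Place as left child of 33.
Insert 48: 48 > 33 → go right; 48 > 46 → go right; 48 < 50 → go left. Place as left child of 50.
Insert 37: 37 > 33 → go right; 37 < 46 → go left. Place as left child of 46.
Insert 58: 58 > 33 → go right; 58 > 46 → go right; 58 > 50 → go right. Place as right child of 50.
Insert 42: 42 > 33 → go right; 42 < 46 → go left; 42 > 37 → go right. Place as right child of 37.
Insert 36: 36 > 33 → go right; 36 < 46 → go left; 36 < 37 → go left. Place as left child of 37.
Insert 30: 30 < 33 → go left; 30 > 21 → go right. Place as right child of 21.
Insert 45: 45 > 33 → go right; 45 < 46 → go left; 45 > 37 → go right; 45 > 42 → go right. Place as right child of 42.
Insert 67: 67 > 33 → go right; 67 > 46 → go right; 67 > 50 → go right; 67 > 58 → go right. Place as right child of 58.
Insert 54: 54 > 33 → go right; 54 > 46 → go right; 54 > 50 → go right; 54 < 58 → go left. Place as left child of 58.
Insert 72: 72 > 33 → go right; 72 > 46 → go right; 72 > 50 → go right; 72 > 58 → go right; 72 > 67 → go right. Place as right child of 67.
Insert 23: 23 < 33 → go left; 23 > 21 → go right; 23 < 30 → go left. Place as left child of 30.
Insert 25: 25 < 33 → go left; 25 > 21 → go right; 25 < 30 → go left; 25 > 23 → go right. Place as right child of 23.
Insert 71: 71 > 33 → go right; 71 > 46 → go right; 71 > 50 → go right; 71 > 58 → go right; 71 > 67 → go right; 71 < 72 → go left. Place as left child of 72.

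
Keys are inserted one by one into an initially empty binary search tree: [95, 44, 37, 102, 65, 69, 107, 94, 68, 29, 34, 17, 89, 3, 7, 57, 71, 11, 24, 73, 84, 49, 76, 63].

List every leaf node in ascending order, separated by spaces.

11 24 34 49 63 68 76 107

95: root
44: left child of 95 (depth 1)
37: left child of 44 (depth 2)
102: right child of 95 (depth 1)
65: right child of 44 (depth 2)
69: right child of 65 (depth 3)
107: right child of 102 (depth 2)
94: right child of 69 (depth 4)
68: left child of 69 (depth 4)
29: left child of 37 (depth 3)
34: right child of 29 (depth 4)
17: left child of 29 (depth 4)
89: left child of 94 (depth 5)
3: left child of 17 (depth 5)
7: right child of 3 (depth 6)
57: left child of 65 (depth 3)
71: left child of 89 (depth 6)
11: right child of 7 (depth 7)
24: right child of 17 (depth 5)
73: right child of 71 (depth 7)
84: right child of 73 (depth 8)
49: left child of 57 (depth 4)
76: left child of 84 (depth 9)
63: right child of 57 (depth 4)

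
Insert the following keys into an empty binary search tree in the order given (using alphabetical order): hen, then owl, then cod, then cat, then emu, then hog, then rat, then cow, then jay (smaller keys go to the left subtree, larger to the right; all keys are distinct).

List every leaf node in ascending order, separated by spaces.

hen: root
owl: right child of hen (depth 1)
cod: left child of hen (depth 1)
cat: left child of cod (depth 2)
emu: right child of cod (depth 2)
hog: left child of owl (depth 2)
rat: right child of owl (depth 2)
cow: left child of emu (depth 3)
jay: right child of hog (depth 3)

cat cow jay rat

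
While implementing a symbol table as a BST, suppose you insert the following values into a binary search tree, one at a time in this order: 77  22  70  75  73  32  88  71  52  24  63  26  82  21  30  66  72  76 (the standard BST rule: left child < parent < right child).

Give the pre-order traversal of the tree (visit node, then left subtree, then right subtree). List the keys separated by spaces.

77 22 21 70 32 24 26 30 52 63 66 75 73 71 72 76 88 82

Insert 77: tree is empty, so 77 becomes the root.
Insert 22: 22 < 77 → go left. Place as left child of 77.
Insert 70: 70 < 77 → go left; 70 > 22 → go right. Place as right child of 22.
Insert 75: 75 < 77 → go left; 75 > 22 → go right; 75 > 70 → go right. Place as right child of 70.
Insert 73: 73 < 77 → go left; 73 > 22 → go right; 73 > 70 → go right; 73 < 75 → go left. Place as left child of 75.
Insert 32: 32 < 77 → go left; 32 > 22 → go right; 32 < 70 → go left. Place as left child of 70.
Insert 88: 88 > 77 → go right. Place as right child of 77.
Insert 71: 71 < 77 → go left; 71 > 22 → go right; 71 > 70 → go right; 71 < 75 → go left; 71 < 73 → go left. Place as left child of 73.
Insert 52: 52 < 77 → go left; 52 > 22 → go right; 52 < 70 → go left; 52 > 32 → go right. Place as right child of 32.
Insert 24: 24 < 77 → go left; 24 > 22 → go right; 24 < 70 → go left; 24 < 32 → go left. Place as left child of 32.
Insert 63: 63 < 77 → go left; 63 > 22 → go right; 63 < 70 → go left; 63 > 32 → go right; 63 > 52 → go right. Place as right child of 52.
Insert 26: 26 < 77 → go left; 26 > 22 → go right; 26 < 70 → go left; 26 < 32 → go left; 26 > 24 → go right. Place as right child of 24.
Insert 82: 82 > 77 → go right; 82 < 88 → go left. Place as left child of 88.
Insert 21: 21 < 77 → go left; 21 < 22 → go left. Place as left child of 22.
Insert 30: 30 < 77 → go left; 30 > 22 → go right; 30 < 70 → go left; 30 < 32 → go left; 30 > 24 → go right; 30 > 26 → go right. Place as right child of 26.
Insert 66: 66 < 77 → go left; 66 > 22 → go right; 66 < 70 → go left; 66 > 32 → go right; 66 > 52 → go right; 66 > 63 → go right. Place as right child of 63.
Insert 72: 72 < 77 → go left; 72 > 22 → go right; 72 > 70 → go right; 72 < 75 → go left; 72 < 73 → go left; 72 > 71 → go right. Place as right child of 71.
Insert 76: 76 < 77 → go left; 76 > 22 → go right; 76 > 70 → go right; 76 > 75 → go right. Place as right child of 75.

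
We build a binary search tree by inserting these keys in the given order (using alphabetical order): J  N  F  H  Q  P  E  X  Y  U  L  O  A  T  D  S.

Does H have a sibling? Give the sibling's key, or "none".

E

Resulting structure (node: left, right):
  J: L=F, R=N
  N: L=L, R=Q
  F: L=E, R=H
  H: L=–, R=–
  Q: L=P, R=X
  P: L=O, R=–
  E: L=A, R=–
  X: L=U, R=Y
  Y: L=–, R=–
  U: L=T, R=–
  L: L=–, R=–
  O: L=–, R=–
  A: L=–, R=D
  T: L=S, R=–
  D: L=–, R=–
  S: L=–, R=–

H's parent is F; the other child of F is E.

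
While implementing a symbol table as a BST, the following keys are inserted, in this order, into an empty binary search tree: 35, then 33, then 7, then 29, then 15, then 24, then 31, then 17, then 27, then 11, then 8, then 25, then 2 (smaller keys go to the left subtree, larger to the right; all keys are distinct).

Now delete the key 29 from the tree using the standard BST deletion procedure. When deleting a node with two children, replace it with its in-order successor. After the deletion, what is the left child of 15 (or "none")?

35: root
33: left child of 35 (depth 1)
7: left child of 33 (depth 2)
29: right child of 7 (depth 3)
15: left child of 29 (depth 4)
24: right child of 15 (depth 5)
31: right child of 29 (depth 4)
17: left child of 24 (depth 6)
27: right child of 24 (depth 6)
11: left child of 15 (depth 5)
8: left child of 11 (depth 6)
25: left child of 27 (depth 7)
2: left child of 7 (depth 3)

Delete 29 (two children — replace with in-order successor).
After deletion, 15's left child: 11.

11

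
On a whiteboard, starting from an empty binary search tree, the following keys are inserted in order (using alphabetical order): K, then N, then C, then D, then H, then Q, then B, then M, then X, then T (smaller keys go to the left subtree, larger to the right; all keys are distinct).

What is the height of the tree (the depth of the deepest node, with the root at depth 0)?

Resulting structure (node: left, right):
  K: L=C, R=N
  N: L=M, R=Q
  C: L=B, R=D
  D: L=–, R=H
  H: L=–, R=–
  Q: L=–, R=X
  B: L=–, R=–
  M: L=–, R=–
  X: L=T, R=–
  T: L=–, R=–

The deepest node is T at depth 4.

4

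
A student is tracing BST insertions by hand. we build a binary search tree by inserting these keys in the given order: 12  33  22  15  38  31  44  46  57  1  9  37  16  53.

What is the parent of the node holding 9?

Insert 12: tree is empty, so 12 becomes the root.
Insert 33: 33 > 12 → go right. Place as right child of 12.
Insert 22: 22 > 12 → go right; 22 < 33 → go left. Place as left child of 33.
Insert 15: 15 > 12 → go right; 15 < 33 → go left; 15 < 22 → go left. Place as left child of 22.
Insert 38: 38 > 12 → go right; 38 > 33 → go right. Place as right child of 33.
Insert 31: 31 > 12 → go right; 31 < 33 → go left; 31 > 22 → go right. Place as right child of 22.
Insert 44: 44 > 12 → go right; 44 > 33 → go right; 44 > 38 → go right. Place as right child of 38.
Insert 46: 46 > 12 → go right; 46 > 33 → go right; 46 > 38 → go right; 46 > 44 → go right. Place as right child of 44.
Insert 57: 57 > 12 → go right; 57 > 33 → go right; 57 > 38 → go right; 57 > 44 → go right; 57 > 46 → go right. Place as right child of 46.
Insert 1: 1 < 12 → go left. Place as left child of 12.
Insert 9: 9 < 12 → go left; 9 > 1 → go right. Place as right child of 1.
Insert 37: 37 > 12 → go right; 37 > 33 → go right; 37 < 38 → go left. Place as left child of 38.
Insert 16: 16 > 12 → go right; 16 < 33 → go left; 16 < 22 → go left; 16 > 15 → go right. Place as right child of 15.
Insert 53: 53 > 12 → go right; 53 > 33 → go right; 53 > 38 → go right; 53 > 44 → go right; 53 > 46 → go right; 53 < 57 → go left. Place as left child of 57.

1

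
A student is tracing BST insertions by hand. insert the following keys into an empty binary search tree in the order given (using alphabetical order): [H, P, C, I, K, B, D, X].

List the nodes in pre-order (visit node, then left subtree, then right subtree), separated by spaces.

H: root
P: right child of H (depth 1)
C: left child of H (depth 1)
I: left child of P (depth 2)
K: right child of I (depth 3)
B: left child of C (depth 2)
D: right child of C (depth 2)
X: right child of P (depth 2)

H C B D P I K X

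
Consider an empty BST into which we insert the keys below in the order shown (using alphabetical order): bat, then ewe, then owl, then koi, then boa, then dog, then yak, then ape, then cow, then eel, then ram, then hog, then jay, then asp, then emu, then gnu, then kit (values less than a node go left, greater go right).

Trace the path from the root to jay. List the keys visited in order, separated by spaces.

bat ewe owl koi hog jay

Resulting structure (node: left, right):
  bat: L=ape, R=ewe
  ewe: L=boa, R=owl
  owl: L=koi, R=yak
  koi: L=hog, R=–
  boa: L=–, R=dog
  dog: L=cow, R=eel
  yak: L=ram, R=–
  ape: L=–, R=asp
  cow: L=–, R=–
  eel: L=–, R=emu
  ram: L=–, R=–
  hog: L=gnu, R=jay
  jay: L=–, R=kit
  asp: L=–, R=–
  emu: L=–, R=–
  gnu: L=–, R=–
  kit: L=–, R=–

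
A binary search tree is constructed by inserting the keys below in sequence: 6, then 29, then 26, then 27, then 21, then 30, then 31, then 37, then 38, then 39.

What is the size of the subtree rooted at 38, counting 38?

6: root
29: right child of 6 (depth 1)
26: left child of 29 (depth 2)
27: right child of 26 (depth 3)
21: left child of 26 (depth 3)
30: right child of 29 (depth 2)
31: right child of 30 (depth 3)
37: right child of 31 (depth 4)
38: right child of 37 (depth 5)
39: right child of 38 (depth 6)

Subtree rooted at 38 contains: 38, 39 — 2 nodes.

2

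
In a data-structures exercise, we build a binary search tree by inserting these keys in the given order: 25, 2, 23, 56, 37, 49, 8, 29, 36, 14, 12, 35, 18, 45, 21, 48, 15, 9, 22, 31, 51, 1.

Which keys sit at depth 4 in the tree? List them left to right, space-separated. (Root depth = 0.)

14 36 45 51

Insert 25: tree is empty, so 25 becomes the root.
Insert 2: 2 < 25 → go left. Place as left child of 25.
Insert 23: 23 < 25 → go left; 23 > 2 → go right. Place as right child of 2.
Insert 56: 56 > 25 → go right. Place as right child of 25.
Insert 37: 37 > 25 → go right; 37 < 56 → go left. Place as left child of 56.
Insert 49: 49 > 25 → go right; 49 < 56 → go left; 49 > 37 → go right. Place as right child of 37.
Insert 8: 8 < 25 → go left; 8 > 2 → go right; 8 < 23 → go left. Place as left child of 23.
Insert 29: 29 > 25 → go right; 29 < 56 → go left; 29 < 37 → go left. Place as left child of 37.
Insert 36: 36 > 25 → go right; 36 < 56 → go left; 36 < 37 → go left; 36 > 29 → go right. Place as right child of 29.
Insert 14: 14 < 25 → go left; 14 > 2 → go right; 14 < 23 → go left; 14 > 8 → go right. Place as right child of 8.
Insert 12: 12 < 25 → go left; 12 > 2 → go right; 12 < 23 → go left; 12 > 8 → go right; 12 < 14 → go left. Place as left child of 14.
Insert 35: 35 > 25 → go right; 35 < 56 → go left; 35 < 37 → go left; 35 > 29 → go right; 35 < 36 → go left. Place as left child of 36.
Insert 18: 18 < 25 → go left; 18 > 2 → go right; 18 < 23 → go left; 18 > 8 → go right; 18 > 14 → go right. Place as right child of 14.
Insert 45: 45 > 25 → go right; 45 < 56 → go left; 45 > 37 → go right; 45 < 49 → go left. Place as left child of 49.
Insert 21: 21 < 25 → go left; 21 > 2 → go right; 21 < 23 → go left; 21 > 8 → go right; 21 > 14 → go right; 21 > 18 → go right. Place as right child of 18.
Insert 48: 48 > 25 → go right; 48 < 56 → go left; 48 > 37 → go right; 48 < 49 → go left; 48 > 45 → go right. Place as right child of 45.
Insert 15: 15 < 25 → go left; 15 > 2 → go right; 15 < 23 → go left; 15 > 8 → go right; 15 > 14 → go right; 15 < 18 → go left. Place as left child of 18.
Insert 9: 9 < 25 → go left; 9 > 2 → go right; 9 < 23 → go left; 9 > 8 → go right; 9 < 14 → go left; 9 < 12 → go left. Place as left child of 12.
Insert 22: 22 < 25 → go left; 22 > 2 → go right; 22 < 23 → go left; 22 > 8 → go right; 22 > 14 → go right; 22 > 18 → go right; 22 > 21 → go right. Place as right child of 21.
Insert 31: 31 > 25 → go right; 31 < 56 → go left; 31 < 37 → go left; 31 > 29 → go right; 31 < 36 → go left; 31 < 35 → go left. Place as left child of 35.
Insert 51: 51 > 25 → go right; 51 < 56 → go left; 51 > 37 → go right; 51 > 49 → go right. Place as right child of 49.
Insert 1: 1 < 25 → go left; 1 < 2 → go left. Place as left child of 2.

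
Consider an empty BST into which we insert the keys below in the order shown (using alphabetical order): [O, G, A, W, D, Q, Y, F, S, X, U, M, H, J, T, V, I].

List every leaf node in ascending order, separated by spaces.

Insert O: tree is empty, so O becomes the root.
Insert G: G < O → go left. Place as left child of O.
Insert A: A < O → go left; A < G → go left. Place as left child of G.
Insert W: W > O → go right. Place as right child of O.
Insert D: D < O → go left; D < G → go left; D > A → go right. Place as right child of A.
Insert Q: Q > O → go right; Q < W → go left. Place as left child of W.
Insert Y: Y > O → go right; Y > W → go right. Place as right child of W.
Insert F: F < O → go left; F < G → go left; F > A → go right; F > D → go right. Place as right child of D.
Insert S: S > O → go right; S < W → go left; S > Q → go right. Place as right child of Q.
Insert X: X > O → go right; X > W → go right; X < Y → go left. Place as left child of Y.
Insert U: U > O → go right; U < W → go left; U > Q → go right; U > S → go right. Place as right child of S.
Insert M: M < O → go left; M > G → go right. Place as right child of G.
Insert H: H < O → go left; H > G → go right; H < M → go left. Place as left child of M.
Insert J: J < O → go left; J > G → go right; J < M → go left; J > H → go right. Place as right child of H.
Insert T: T > O → go right; T < W → go left; T > Q → go right; T > S → go right; T < U → go left. Place as left child of U.
Insert V: V > O → go right; V < W → go left; V > Q → go right; V > S → go right; V > U → go right. Place as right child of U.
Insert I: I < O → go left; I > G → go right; I < M → go left; I > H → go right; I < J → go left. Place as left child of J.

F I T V X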